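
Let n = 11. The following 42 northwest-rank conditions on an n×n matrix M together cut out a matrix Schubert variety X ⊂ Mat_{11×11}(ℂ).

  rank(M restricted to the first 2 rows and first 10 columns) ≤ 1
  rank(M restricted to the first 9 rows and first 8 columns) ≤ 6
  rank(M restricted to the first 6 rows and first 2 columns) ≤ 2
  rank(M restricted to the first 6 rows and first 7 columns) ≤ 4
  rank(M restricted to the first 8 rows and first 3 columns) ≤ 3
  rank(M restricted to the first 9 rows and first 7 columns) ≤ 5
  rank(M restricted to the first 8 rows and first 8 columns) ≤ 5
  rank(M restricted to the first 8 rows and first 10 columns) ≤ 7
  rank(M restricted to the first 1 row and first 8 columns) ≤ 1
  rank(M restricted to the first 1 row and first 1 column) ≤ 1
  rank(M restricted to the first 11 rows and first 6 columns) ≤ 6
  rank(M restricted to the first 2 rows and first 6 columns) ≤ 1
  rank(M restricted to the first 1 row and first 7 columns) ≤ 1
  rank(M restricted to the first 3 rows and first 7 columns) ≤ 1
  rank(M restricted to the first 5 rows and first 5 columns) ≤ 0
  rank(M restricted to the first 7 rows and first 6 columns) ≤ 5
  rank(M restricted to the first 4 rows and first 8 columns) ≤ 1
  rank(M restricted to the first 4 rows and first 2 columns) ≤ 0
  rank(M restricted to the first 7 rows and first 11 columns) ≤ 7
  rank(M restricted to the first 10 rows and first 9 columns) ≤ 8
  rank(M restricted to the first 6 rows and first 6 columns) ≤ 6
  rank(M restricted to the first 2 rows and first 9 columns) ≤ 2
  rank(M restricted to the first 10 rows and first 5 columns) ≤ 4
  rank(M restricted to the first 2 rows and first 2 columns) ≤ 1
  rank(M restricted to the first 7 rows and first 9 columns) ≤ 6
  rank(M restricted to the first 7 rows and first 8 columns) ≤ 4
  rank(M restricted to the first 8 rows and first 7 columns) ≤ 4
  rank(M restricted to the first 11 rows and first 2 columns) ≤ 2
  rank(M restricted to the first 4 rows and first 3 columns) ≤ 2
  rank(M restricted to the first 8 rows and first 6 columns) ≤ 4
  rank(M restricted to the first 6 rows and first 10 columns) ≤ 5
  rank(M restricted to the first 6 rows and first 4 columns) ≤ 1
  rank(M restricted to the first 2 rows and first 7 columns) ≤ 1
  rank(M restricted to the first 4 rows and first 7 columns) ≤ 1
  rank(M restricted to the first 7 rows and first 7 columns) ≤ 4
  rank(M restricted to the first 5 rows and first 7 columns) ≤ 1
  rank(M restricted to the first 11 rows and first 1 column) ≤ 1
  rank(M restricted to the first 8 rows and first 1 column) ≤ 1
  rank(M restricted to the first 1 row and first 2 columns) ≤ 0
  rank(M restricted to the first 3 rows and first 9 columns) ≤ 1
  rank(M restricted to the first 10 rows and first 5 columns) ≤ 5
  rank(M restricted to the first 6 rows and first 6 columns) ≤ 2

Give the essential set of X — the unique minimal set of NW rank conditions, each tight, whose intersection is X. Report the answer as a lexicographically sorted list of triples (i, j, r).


Rank table r_w(11×11) implied by the 42 constraints:

  R[1]: 0, 0, 0, 0, 0, 1, 1, 1, 1, 1, 1
  R[2]: 0, 0, 0, 0, 0, 1, 1, 1, 1, 1, 2
  R[3]: 0, 0, 0, 0, 0, 1, 1, 1, 1, 2, 3
  R[4]: 0, 0, 0, 0, 0, 1, 1, 1, 2, 3, 4
  R[5]: 0, 0, 0, 0, 0, 1, 1, 2, 3, 4, 5
  R[6]: 1, 1, 1, 1, 1, 2, 2, 3, 4, 5, 6
  R[7]: 1, 2, 2, 2, 2, 3, 3, 4, 5, 6, 7
  R[8]: 1, 2, 3, 3, 3, 4, 4, 5, 6, 7, 8
  R[9]: 1, 2, 3, 4, 4, 5, 5, 6, 7, 8, 9
  R[10]: 1, 2, 3, 4, 4, 5, 6, 7, 8, 9, 10
  R[11]: 1, 2, 3, 4, 5, 6, 7, 8, 9, 10, 11

reading off 1-entries of Δ²R: w = (6, 11, 10, 9, 8, 1, 2, 3, 4, 7, 5).

Rothe diagram D(w) (36 cells), 6 SE-corners (essential conditions):

[(2, 10, 1), (3, 9, 1), (4, 8, 1), (5, 5, 0), (5, 7, 1), (10, 5, 4)]


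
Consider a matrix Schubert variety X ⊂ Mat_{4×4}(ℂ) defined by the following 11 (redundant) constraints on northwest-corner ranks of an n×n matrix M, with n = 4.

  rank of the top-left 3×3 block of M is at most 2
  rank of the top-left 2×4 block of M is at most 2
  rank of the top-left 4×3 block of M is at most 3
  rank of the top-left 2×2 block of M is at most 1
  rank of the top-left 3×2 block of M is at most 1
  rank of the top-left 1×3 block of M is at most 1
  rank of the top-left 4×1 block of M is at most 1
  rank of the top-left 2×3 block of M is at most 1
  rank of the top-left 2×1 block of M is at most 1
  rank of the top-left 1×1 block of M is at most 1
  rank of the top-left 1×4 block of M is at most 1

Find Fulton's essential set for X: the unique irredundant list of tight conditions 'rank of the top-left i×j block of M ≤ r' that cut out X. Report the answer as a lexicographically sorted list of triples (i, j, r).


Reconstructing r_w from the 11 given conditions:

  i=1: 1 | 1 | 1 | 1
  i=2: 1 | 1 | 1 | 2
  i=3: 1 | 1 | 2 | 3
  i=4: 1 | 2 | 3 | 4

reading off 1-entries of Δ²R: w = (1, 4, 3, 2).

ℓ(w)=3; the 2 essential cells (i,j,r):

[(2, 3, 1), (3, 2, 1)]


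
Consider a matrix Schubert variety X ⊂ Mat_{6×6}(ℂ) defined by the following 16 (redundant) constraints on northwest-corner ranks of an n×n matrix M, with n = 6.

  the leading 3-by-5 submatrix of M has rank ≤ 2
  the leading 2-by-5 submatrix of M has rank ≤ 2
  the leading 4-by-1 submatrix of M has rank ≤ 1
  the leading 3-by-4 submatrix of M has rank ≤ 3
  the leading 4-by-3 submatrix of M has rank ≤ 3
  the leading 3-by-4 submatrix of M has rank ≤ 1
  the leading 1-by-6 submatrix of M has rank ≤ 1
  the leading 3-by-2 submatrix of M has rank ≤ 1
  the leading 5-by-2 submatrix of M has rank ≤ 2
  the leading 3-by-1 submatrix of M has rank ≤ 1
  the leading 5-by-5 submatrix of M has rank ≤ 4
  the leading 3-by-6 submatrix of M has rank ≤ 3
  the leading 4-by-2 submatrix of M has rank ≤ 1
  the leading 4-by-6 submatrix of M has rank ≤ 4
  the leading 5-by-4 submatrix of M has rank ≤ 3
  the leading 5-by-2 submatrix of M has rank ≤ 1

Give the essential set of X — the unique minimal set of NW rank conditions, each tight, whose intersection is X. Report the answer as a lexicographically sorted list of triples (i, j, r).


Rank table r_w(6×6) implied by the 16 constraints:

  R[1]: 1 1 1 1 1 1
  R[2]: 1 1 1 1 2 2
  R[3]: 1 1 1 1 2 3
  R[4]: 1 1 2 2 3 4
  R[5]: 1 1 2 3 4 5
  R[6]: 1 2 3 4 5 6

so w = (1, 5, 6, 3, 4, 2).

Rothe diagram D(w) (8 cells), 2 SE-corners (essential conditions):

[(3, 4, 1), (5, 2, 1)]


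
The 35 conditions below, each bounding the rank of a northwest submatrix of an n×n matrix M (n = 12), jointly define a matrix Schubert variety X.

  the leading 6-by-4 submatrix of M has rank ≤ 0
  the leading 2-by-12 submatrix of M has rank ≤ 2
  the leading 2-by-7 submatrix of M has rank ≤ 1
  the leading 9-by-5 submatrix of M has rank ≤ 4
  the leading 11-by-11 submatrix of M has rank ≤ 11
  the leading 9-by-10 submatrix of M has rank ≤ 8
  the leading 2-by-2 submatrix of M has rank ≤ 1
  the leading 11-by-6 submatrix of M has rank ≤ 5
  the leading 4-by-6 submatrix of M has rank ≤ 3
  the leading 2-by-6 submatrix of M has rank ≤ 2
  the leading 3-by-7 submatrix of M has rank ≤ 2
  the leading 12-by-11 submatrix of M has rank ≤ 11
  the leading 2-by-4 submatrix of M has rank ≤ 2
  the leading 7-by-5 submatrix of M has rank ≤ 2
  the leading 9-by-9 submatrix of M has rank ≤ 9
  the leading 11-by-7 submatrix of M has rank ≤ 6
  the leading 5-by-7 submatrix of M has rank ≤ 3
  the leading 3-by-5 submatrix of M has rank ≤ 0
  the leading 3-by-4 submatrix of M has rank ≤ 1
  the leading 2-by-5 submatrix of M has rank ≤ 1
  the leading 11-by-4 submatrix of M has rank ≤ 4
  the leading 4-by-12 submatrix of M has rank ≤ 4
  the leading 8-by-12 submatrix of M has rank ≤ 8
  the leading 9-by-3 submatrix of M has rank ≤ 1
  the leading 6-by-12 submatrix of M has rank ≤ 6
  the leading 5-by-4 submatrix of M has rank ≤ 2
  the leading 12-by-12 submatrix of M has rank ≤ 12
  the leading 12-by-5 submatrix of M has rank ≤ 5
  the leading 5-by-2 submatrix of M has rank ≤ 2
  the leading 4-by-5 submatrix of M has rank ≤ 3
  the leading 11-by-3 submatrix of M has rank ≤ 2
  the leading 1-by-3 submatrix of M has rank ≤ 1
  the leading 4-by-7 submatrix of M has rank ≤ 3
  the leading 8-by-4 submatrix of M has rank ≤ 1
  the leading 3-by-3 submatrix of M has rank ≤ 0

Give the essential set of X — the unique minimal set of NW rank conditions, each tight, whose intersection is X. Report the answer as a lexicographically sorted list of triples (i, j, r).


Propagating the 35 rank bounds to every northwest block:

  i=1: 0 | 0 | 0 | 0 | 0 | 1 | 1 | 1 | 1 | 1 | 1 | 1
  i=2: 0 | 0 | 0 | 0 | 0 | 1 | 1 | 2 | 2 | 2 | 2 | 2
  i=3: 0 | 0 | 0 | 0 | 0 | 1 | 2 | 3 | 3 | 3 | 3 | 3
  i=4: 0 | 0 | 0 | 0 | 1 | 2 | 3 | 4 | 4 | 4 | 4 | 4
  i=5: 0 | 0 | 0 | 0 | 1 | 2 | 3 | 4 | 5 | 5 | 5 | 5
  i=6: 0 | 0 | 0 | 0 | 1 | 2 | 3 | 4 | 5 | 6 | 6 | 6
  i=7: 1 | 1 | 1 | 1 | 2 | 3 | 4 | 5 | 6 | 7 | 7 | 7
  i=8: 1 | 1 | 1 | 1 | 2 | 3 | 4 | 5 | 6 | 7 | 8 | 8
  i=9: 1 | 1 | 1 | 2 | 3 | 4 | 5 | 6 | 7 | 8 | 9 | 9
  i=10: 1 | 2 | 2 | 3 | 4 | 5 | 6 | 7 | 8 | 9 | 10 | 10
  i=11: 1 | 2 | 2 | 3 | 4 | 5 | 6 | 7 | 8 | 9 | 10 | 11
  i=12: 1 | 2 | 3 | 4 | 5 | 6 | 7 | 8 | 9 | 10 | 11 | 12

second differences of R give the permutation w = (6, 8, 7, 5, 9, 10, 1, 11, 4, 2, 12, 3).

ℓ(w)=34; the 6 essential cells (i,j,r):

[(2, 7, 1), (3, 5, 0), (6, 4, 0), (8, 4, 1), (9, 3, 1), (11, 3, 2)]


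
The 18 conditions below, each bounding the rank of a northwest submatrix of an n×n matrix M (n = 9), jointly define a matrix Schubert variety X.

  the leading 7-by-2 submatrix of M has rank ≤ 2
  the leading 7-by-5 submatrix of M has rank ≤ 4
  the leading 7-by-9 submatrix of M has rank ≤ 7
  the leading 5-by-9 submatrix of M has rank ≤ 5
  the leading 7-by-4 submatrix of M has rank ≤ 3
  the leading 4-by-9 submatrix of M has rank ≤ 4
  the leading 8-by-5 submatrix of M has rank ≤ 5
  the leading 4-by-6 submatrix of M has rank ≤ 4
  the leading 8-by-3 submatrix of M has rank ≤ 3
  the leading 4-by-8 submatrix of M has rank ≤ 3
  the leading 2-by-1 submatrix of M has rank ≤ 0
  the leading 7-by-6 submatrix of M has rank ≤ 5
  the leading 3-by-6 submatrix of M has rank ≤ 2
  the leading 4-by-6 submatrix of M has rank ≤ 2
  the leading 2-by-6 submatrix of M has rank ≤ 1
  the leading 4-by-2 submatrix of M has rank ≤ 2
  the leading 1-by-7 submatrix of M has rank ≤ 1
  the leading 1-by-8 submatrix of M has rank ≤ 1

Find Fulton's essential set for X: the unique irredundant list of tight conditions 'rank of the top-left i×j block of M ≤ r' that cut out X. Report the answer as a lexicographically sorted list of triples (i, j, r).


Rank table r_w(9×9) implied by the 18 constraints:

  R[1]: 0  1  1  1  1  1  1  1  1
  R[2]: 0  1  1  1  1  1  2  2  2
  R[3]: 1  2  2  2  2  2  3  3  3
  R[4]: 1  2  2  2  2  2  3  3  4
  R[5]: 1  2  3  3  3  3  4  4  5
  R[6]: 1  2  3  3  4  4  5  5  6
  R[7]: 1  2  3  3  4  5  6  6  7
  R[8]: 1  2  3  4  5  6  7  7  8
  R[9]: 1  2  3  4  5  6  7  8  9

second differences of R give the permutation w = (2, 7, 1, 9, 3, 5, 6, 4, 8).

|D(w)|=13, |Ess(w)|=5:

[(2, 1, 0), (2, 6, 1), (4, 6, 2), (4, 8, 3), (7, 4, 3)]


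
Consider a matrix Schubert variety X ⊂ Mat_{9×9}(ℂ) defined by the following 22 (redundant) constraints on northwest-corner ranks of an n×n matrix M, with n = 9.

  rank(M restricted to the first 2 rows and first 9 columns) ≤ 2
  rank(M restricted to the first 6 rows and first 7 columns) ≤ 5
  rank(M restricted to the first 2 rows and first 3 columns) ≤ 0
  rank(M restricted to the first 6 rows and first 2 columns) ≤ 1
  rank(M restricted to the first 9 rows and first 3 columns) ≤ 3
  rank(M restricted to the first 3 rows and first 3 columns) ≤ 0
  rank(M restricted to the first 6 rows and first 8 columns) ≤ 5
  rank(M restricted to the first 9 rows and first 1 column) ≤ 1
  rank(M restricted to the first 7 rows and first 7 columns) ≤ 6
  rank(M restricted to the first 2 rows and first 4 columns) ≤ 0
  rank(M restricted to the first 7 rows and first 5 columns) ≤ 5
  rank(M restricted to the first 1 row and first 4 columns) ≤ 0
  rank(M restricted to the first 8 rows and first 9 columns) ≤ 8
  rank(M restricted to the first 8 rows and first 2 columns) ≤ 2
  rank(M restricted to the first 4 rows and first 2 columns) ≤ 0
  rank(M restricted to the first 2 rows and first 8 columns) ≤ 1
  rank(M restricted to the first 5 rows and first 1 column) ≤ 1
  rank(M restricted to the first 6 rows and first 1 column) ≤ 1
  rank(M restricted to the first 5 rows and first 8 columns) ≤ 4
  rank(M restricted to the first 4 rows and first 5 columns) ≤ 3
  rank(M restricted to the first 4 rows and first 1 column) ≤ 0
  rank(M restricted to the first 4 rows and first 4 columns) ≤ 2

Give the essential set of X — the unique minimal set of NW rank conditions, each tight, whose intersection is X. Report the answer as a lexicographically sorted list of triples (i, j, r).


Recovering R(i,j) via the rank-extension bound from the 22 conditions:

  R[1]: 0, 0, 0, 0, 1, 1, 1, 1, 1
  R[2]: 0, 0, 0, 0, 1, 1, 1, 1, 2
  R[3]: 0, 0, 0, 1, 2, 2, 2, 2, 3
  R[4]: 0, 0, 1, 2, 3, 3, 3, 3, 4
  R[5]: 1, 1, 2, 3, 4, 4, 4, 4, 5
  R[6]: 1, 1, 2, 3, 4, 5, 5, 5, 6
  R[7]: 1, 2, 3, 4, 5, 6, 6, 6, 7
  R[8]: 1, 2, 3, 4, 5, 6, 7, 7, 8
  R[9]: 1, 2, 3, 4, 5, 6, 7, 8, 9

second differences of R give the permutation w = (5, 9, 4, 3, 1, 6, 2, 7, 8).

Rothe diagram D(w) (17 cells), 5 SE-corners (essential conditions):

[(2, 4, 0), (2, 8, 1), (3, 3, 0), (4, 2, 0), (6, 2, 1)]


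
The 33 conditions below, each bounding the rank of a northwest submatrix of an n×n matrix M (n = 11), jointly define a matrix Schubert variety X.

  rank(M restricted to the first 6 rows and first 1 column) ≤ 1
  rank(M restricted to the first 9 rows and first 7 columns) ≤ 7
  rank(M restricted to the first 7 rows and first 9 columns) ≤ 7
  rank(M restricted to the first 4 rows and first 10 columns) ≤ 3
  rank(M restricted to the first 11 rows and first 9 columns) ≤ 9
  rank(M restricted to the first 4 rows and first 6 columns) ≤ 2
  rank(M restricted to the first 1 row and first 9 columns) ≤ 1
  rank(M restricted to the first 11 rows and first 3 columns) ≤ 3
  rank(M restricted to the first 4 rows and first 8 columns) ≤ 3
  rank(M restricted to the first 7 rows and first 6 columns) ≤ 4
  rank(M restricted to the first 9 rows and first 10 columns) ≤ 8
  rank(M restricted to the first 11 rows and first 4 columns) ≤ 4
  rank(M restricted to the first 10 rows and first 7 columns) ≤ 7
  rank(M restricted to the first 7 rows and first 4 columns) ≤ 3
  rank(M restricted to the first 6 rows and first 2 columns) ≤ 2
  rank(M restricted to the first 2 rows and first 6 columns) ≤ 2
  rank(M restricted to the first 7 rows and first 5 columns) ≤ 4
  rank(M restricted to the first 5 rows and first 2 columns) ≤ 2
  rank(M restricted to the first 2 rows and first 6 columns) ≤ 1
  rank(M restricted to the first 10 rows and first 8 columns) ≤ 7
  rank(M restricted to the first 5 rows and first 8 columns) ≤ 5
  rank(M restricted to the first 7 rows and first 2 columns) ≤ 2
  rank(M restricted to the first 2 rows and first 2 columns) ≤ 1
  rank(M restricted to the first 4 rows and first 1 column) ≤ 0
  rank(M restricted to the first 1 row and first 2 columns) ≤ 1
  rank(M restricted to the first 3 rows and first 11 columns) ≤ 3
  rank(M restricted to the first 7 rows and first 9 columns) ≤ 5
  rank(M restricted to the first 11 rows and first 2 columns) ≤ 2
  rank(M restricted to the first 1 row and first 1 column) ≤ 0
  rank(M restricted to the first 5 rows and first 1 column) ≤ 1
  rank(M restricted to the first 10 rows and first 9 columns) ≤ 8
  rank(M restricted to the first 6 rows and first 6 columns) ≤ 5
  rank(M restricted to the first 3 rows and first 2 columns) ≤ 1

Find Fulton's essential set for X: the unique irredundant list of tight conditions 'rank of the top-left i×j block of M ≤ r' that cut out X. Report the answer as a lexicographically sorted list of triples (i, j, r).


Reconstructing r_w from the 33 given conditions:

  0 | 1 | 1 | 1 | 1 | 1 | 1 | 1 | 1 | 1 | 1
  0 | 1 | 1 | 1 | 1 | 1 | 2 | 2 | 2 | 2 | 2
  0 | 1 | 2 | 2 | 2 | 2 | 3 | 3 | 3 | 3 | 3
  0 | 1 | 2 | 2 | 2 | 2 | 3 | 3 | 3 | 3 | 4
  1 | 2 | 3 | 3 | 3 | 3 | 4 | 4 | 4 | 4 | 5
  1 | 2 | 3 | 3 | 4 | 4 | 5 | 5 | 5 | 5 | 6
  1 | 2 | 3 | 3 | 4 | 4 | 5 | 5 | 5 | 6 | 7
  1 | 2 | 3 | 4 | 5 | 5 | 6 | 6 | 6 | 7 | 8
  1 | 2 | 3 | 4 | 5 | 6 | 7 | 7 | 7 | 8 | 9
  1 | 2 | 3 | 4 | 5 | 6 | 7 | 7 | 8 | 9 | 10
  1 | 2 | 3 | 4 | 5 | 6 | 7 | 8 | 9 | 10 | 11

the unique w with this rank table is (2, 7, 3, 11, 1, 5, 10, 4, 6, 9, 8).

Fulton essential set (8 of the 20 Rothe cells):

[(2, 6, 1), (4, 1, 0), (4, 6, 2), (4, 10, 3), (7, 4, 3), (7, 6, 4), (7, 9, 5), (10, 8, 7)]


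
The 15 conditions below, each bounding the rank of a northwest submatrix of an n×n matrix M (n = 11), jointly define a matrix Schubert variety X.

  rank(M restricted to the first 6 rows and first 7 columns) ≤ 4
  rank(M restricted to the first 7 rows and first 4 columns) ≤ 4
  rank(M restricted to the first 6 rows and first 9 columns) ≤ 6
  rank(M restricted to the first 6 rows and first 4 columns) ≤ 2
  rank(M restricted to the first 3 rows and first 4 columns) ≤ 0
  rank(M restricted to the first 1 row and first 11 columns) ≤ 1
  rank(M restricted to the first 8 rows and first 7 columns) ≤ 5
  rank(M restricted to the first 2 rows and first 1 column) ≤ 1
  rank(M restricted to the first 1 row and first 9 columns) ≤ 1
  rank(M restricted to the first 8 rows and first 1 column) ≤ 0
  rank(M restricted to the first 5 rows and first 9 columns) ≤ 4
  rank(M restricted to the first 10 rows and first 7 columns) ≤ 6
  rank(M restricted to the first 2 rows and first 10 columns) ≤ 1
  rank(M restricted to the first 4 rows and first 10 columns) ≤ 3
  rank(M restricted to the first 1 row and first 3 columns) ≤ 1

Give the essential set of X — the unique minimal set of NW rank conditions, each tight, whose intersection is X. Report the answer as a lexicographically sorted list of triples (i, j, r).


Computing R[i][j] = min implied NW-rank bound (n=11, 15 conditions):

  0 | 0 | 0 | 0 | 1 | 1 | 1 | 1 | 1 | 1 | 1
  0 | 0 | 0 | 0 | 1 | 1 | 1 | 1 | 1 | 1 | 2
  0 | 0 | 0 | 0 | 1 | 2 | 2 | 2 | 2 | 2 | 3
  0 | 1 | 1 | 1 | 2 | 3 | 3 | 3 | 3 | 3 | 4
  0 | 1 | 2 | 2 | 3 | 4 | 4 | 4 | 4 | 4 | 5
  0 | 1 | 2 | 2 | 3 | 4 | 4 | 5 | 5 | 5 | 6
  0 | 1 | 2 | 3 | 4 | 5 | 5 | 6 | 6 | 6 | 7
  0 | 1 | 2 | 3 | 4 | 5 | 5 | 6 | 7 | 7 | 8
  1 | 2 | 3 | 4 | 5 | 6 | 6 | 7 | 8 | 8 | 9
  1 | 2 | 3 | 4 | 5 | 6 | 6 | 7 | 8 | 9 | 10
  1 | 2 | 3 | 4 | 5 | 6 | 7 | 8 | 9 | 10 | 11

so w = (5, 11, 6, 2, 3, 8, 4, 9, 1, 10, 7).

ℓ(w)=26; the 7 essential cells (i,j,r):

[(2, 10, 1), (3, 4, 0), (6, 4, 2), (6, 7, 4), (8, 1, 0), (8, 7, 5), (10, 7, 6)]


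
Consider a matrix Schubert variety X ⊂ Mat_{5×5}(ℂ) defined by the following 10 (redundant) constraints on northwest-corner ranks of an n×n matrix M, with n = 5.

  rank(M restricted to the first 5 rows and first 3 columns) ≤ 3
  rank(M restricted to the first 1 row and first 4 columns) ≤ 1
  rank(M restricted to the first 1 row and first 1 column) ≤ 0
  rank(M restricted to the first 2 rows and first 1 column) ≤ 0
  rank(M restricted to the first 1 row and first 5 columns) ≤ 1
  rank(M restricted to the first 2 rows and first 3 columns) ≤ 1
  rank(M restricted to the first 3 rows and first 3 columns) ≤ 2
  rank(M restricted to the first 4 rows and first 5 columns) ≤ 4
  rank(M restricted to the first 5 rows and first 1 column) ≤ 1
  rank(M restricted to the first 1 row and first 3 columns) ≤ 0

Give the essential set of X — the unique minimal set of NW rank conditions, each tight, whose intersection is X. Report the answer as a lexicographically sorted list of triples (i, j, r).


Rank table r_w(5×5) implied by the 10 constraints:

  row 1: 0 0 0 1 1
  row 2: 0 1 1 2 2
  row 3: 1 2 2 3 3
  row 4: 1 2 3 4 4
  row 5: 1 2 3 4 5

the unique w with this rank table is (4, 2, 1, 3, 5).

|D(w)|=4, |Ess(w)|=2:

[(1, 3, 0), (2, 1, 0)]


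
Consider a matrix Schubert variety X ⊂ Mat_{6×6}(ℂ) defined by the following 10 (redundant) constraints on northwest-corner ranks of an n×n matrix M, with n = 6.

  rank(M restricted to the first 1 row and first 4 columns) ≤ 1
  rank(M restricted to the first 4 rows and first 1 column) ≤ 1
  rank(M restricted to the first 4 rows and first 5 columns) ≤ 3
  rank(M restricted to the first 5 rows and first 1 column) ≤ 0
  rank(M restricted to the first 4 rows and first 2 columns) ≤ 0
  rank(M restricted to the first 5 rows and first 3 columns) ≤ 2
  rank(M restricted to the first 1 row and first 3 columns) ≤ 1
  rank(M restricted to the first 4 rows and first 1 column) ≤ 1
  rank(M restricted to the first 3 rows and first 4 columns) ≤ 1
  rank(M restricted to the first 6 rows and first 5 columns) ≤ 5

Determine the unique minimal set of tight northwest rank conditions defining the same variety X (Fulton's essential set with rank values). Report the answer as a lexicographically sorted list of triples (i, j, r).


Recovering R(i,j) via the rank-extension bound from the 10 conditions:

  R[1]: 0 | 0 | 1 | 1 | 1 | 1
  R[2]: 0 | 0 | 1 | 1 | 2 | 2
  R[3]: 0 | 0 | 1 | 1 | 2 | 3
  R[4]: 0 | 0 | 1 | 2 | 3 | 4
  R[5]: 0 | 1 | 2 | 3 | 4 | 5
  R[6]: 1 | 2 | 3 | 4 | 5 | 6

giving w = (3, 5, 6, 4, 2, 1) via Δ²R.

3 SE-corners of the 11-cell Rothe diagram give Ess(w):

[(3, 4, 1), (4, 2, 0), (5, 1, 0)]


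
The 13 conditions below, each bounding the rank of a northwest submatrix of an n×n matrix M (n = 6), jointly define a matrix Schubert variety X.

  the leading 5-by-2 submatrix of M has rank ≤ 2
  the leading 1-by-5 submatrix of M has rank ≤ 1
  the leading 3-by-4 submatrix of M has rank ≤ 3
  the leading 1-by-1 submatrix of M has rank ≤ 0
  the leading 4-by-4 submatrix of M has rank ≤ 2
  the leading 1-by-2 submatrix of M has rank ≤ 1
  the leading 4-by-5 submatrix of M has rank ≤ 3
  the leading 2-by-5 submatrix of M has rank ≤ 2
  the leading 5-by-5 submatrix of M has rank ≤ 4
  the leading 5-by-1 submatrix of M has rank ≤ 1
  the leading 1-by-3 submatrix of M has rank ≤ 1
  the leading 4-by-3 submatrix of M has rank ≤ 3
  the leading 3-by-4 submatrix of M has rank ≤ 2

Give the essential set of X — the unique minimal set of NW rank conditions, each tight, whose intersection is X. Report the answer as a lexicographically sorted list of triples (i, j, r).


Recovering R(i,j) via the rank-extension bound from the 13 conditions:

  0  1  1  1  1  1
  1  2  2  2  2  2
  1  2  2  2  3  3
  1  2  2  2  3  4
  1  2  3  3  4  5
  1  2  3  4  5  6

so w = (2, 1, 5, 6, 3, 4).

2 SE-corners of the 5-cell Rothe diagram give Ess(w):

[(1, 1, 0), (4, 4, 2)]


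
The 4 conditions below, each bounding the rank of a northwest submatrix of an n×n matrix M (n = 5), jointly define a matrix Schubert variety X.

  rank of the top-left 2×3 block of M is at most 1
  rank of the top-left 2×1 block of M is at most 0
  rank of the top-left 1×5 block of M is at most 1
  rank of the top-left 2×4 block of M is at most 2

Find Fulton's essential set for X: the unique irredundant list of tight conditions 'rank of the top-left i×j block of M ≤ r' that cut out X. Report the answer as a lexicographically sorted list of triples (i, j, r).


The tightest implied rank at each (i,j), from the 4 conditions:

  0 | 1 | 1 | 1 | 1
  0 | 1 | 1 | 2 | 2
  1 | 2 | 2 | 3 | 3
  1 | 2 | 3 | 4 | 4
  1 | 2 | 3 | 4 | 5

reading off 1-entries of Δ²R: w = (2, 4, 1, 3, 5).

ℓ(w)=3; the 2 essential cells (i,j,r):

[(2, 1, 0), (2, 3, 1)]


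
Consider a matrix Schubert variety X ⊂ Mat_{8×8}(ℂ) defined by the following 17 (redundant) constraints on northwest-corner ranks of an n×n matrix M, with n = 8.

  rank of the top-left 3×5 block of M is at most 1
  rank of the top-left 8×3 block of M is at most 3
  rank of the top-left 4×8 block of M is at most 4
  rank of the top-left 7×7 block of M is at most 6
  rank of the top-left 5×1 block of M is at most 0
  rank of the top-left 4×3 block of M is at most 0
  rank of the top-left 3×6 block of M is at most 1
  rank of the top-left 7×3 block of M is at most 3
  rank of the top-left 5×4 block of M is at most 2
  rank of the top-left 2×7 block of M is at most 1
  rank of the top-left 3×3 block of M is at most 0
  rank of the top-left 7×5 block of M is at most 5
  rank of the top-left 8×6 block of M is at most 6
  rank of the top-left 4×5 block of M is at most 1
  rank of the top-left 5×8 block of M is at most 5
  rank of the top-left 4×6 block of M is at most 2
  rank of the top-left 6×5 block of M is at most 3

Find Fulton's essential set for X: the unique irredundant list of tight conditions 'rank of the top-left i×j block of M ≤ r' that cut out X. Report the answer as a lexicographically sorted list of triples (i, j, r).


The tightest implied rank at each (i,j), from the 17 conditions:

  R[1]: 0 | 0 | 0 | 1 | 1 | 1 | 1 | 1
  R[2]: 0 | 0 | 0 | 1 | 1 | 1 | 1 | 2
  R[3]: 0 | 0 | 0 | 1 | 1 | 1 | 2 | 3
  R[4]: 0 | 0 | 0 | 1 | 1 | 2 | 3 | 4
  R[5]: 0 | 1 | 1 | 2 | 2 | 3 | 4 | 5
  R[6]: 1 | 2 | 2 | 3 | 3 | 4 | 5 | 6
  R[7]: 1 | 2 | 3 | 4 | 4 | 5 | 6 | 7
  R[8]: 1 | 2 | 3 | 4 | 5 | 6 | 7 | 8

hence w(1..8) = (4, 8, 7, 6, 2, 1, 3, 5).

Rothe diagram D(w) (19 cells), 5 SE-corners (essential conditions):

[(2, 7, 1), (3, 6, 1), (4, 3, 0), (4, 5, 1), (5, 1, 0)]


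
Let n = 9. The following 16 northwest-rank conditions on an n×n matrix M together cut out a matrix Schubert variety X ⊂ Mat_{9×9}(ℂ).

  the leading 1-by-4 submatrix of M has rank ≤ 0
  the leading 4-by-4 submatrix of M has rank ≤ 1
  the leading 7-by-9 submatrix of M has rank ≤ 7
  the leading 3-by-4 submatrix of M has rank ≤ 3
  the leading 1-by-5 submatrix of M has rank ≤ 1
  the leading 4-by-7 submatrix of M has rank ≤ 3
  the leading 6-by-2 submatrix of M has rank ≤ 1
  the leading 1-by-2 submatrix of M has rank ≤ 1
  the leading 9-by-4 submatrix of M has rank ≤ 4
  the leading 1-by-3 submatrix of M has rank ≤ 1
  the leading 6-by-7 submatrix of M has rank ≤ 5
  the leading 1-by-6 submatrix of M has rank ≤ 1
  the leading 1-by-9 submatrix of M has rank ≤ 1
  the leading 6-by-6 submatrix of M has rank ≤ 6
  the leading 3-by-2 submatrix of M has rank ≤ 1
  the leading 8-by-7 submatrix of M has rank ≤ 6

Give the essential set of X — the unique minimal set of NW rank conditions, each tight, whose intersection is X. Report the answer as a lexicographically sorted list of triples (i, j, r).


Computing R[i][j] = min implied NW-rank bound (n=9, 16 conditions):

  i=1: 0 0 0 0 1 1 1 1 1
  i=2: 1 1 1 1 2 2 2 2 2
  i=3: 1 1 1 1 2 3 3 3 3
  i=4: 1 1 1 1 2 3 3 4 4
  i=5: 1 1 2 2 3 4 4 5 5
  i=6: 1 1 2 3 4 5 5 6 6
  i=7: 1 2 3 4 5 6 6 7 7
  i=8: 1 2 3 4 5 6 6 7 8
  i=9: 1 2 3 4 5 6 7 8 9

the unique w with this rank table is (5, 1, 6, 8, 3, 4, 2, 9, 7).

D(w) has 14 cells with 5 SE-corners; essential set:

[(1, 4, 0), (4, 4, 1), (4, 7, 3), (6, 2, 1), (8, 7, 6)]


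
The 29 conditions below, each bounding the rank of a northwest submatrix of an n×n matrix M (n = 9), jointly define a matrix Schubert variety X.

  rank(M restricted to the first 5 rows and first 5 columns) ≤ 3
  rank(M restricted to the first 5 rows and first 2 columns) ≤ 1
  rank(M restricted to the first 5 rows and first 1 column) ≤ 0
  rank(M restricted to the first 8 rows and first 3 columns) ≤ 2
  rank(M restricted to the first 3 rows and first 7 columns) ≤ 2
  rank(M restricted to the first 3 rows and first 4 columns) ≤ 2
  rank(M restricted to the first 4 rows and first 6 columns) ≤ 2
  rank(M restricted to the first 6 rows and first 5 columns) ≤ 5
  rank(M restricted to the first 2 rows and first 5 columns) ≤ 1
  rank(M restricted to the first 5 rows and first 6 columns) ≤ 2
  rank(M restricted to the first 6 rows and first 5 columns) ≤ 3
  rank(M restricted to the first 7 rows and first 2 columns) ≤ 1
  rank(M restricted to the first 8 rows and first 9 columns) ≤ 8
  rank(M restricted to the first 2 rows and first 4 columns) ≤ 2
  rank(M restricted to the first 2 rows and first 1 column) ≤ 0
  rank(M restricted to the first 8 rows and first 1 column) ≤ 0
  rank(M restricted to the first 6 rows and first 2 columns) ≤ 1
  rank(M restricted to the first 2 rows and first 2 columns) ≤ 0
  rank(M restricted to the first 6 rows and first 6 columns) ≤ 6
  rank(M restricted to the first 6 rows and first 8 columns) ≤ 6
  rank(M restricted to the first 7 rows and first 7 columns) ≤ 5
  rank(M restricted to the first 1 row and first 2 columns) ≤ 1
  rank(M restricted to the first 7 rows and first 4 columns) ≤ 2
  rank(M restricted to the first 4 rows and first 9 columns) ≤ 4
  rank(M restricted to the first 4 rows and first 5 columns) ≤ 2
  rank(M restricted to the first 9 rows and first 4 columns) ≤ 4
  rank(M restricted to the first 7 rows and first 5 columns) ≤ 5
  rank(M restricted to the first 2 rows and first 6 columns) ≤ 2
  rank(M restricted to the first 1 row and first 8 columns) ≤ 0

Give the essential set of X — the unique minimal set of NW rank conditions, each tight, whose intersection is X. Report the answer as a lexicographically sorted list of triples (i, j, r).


The tightest implied rank at each (i,j), from the 29 conditions:

  0  0  0  0  0  0  0  0  1
  0  0  1  1  1  1  1  1  2
  0  1  2  2  2  2  2  2  3
  0  1  2  2  2  2  3  3  4
  0  1  2  2  2  2  3  4  5
  0  1  2  2  3  3  4  5  6
  0  1  2  2  3  4  5  6  7
  0  1  2  3  4  5  6  7  8
  1  2  3  4  5  6  7  8  9

the unique w with this rank table is (9, 3, 2, 7, 8, 5, 6, 4, 1).

ℓ(w)=24; the 5 essential cells (i,j,r):

[(1, 8, 0), (2, 2, 0), (5, 6, 2), (7, 4, 2), (8, 1, 0)]


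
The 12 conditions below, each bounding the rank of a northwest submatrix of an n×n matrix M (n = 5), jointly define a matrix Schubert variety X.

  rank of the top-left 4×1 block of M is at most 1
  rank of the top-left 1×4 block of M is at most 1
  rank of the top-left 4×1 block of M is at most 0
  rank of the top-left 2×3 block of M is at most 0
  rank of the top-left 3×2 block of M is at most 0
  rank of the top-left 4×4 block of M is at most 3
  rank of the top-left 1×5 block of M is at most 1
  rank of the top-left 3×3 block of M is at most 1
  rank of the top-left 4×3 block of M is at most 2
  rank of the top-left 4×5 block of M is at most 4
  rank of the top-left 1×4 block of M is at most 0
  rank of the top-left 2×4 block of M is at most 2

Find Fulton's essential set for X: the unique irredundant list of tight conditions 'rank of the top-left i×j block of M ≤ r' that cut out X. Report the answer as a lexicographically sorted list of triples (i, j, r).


Propagating the 12 rank bounds to every northwest block:

  R[1]: 0  0  0  0  1
  R[2]: 0  0  0  1  2
  R[3]: 0  0  1  2  3
  R[4]: 0  1  2  3  4
  R[5]: 1  2  3  4  5

so w = (5, 4, 3, 2, 1).

|D(w)|=10, |Ess(w)|=4:

[(1, 4, 0), (2, 3, 0), (3, 2, 0), (4, 1, 0)]


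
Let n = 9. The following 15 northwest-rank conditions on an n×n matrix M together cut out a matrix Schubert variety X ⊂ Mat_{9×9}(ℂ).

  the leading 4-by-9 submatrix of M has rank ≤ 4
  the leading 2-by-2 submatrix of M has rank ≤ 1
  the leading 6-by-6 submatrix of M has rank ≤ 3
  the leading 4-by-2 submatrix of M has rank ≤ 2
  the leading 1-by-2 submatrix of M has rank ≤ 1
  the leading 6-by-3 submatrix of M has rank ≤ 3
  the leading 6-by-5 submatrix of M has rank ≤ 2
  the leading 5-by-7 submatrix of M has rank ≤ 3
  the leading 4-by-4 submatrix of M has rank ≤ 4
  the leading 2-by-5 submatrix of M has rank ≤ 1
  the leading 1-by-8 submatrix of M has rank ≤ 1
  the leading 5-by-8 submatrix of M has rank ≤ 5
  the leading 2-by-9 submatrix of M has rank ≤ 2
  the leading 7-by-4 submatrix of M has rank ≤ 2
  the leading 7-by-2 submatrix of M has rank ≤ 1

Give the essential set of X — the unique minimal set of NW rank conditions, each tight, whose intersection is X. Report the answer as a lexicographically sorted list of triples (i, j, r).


Recovering R(i,j) via the rank-extension bound from the 15 conditions:

  R[1]: 1  1  1  1  1  1  1  1  1
  R[2]: 1  1  1  1  1  2  2  2  2
  R[3]: 1  1  2  2  2  3  3  3  3
  R[4]: 1  1  2  2  2  3  3  4  4
  R[5]: 1  1  2  2  2  3  3  4  5
  R[6]: 1  1  2  2  2  3  4  5  6
  R[7]: 1  1  2  2  3  4  5  6  7
  R[8]: 1  2  3  3  4  5  6  7  8
  R[9]: 1  2  3  4  5  6  7  8  9

second differences of R give the permutation w = (1, 6, 3, 8, 9, 7, 5, 2, 4).

Rothe diagram D(w) (18 cells), 5 SE-corners (essential conditions):

[(2, 5, 1), (5, 7, 3), (6, 5, 2), (7, 2, 1), (7, 4, 2)]


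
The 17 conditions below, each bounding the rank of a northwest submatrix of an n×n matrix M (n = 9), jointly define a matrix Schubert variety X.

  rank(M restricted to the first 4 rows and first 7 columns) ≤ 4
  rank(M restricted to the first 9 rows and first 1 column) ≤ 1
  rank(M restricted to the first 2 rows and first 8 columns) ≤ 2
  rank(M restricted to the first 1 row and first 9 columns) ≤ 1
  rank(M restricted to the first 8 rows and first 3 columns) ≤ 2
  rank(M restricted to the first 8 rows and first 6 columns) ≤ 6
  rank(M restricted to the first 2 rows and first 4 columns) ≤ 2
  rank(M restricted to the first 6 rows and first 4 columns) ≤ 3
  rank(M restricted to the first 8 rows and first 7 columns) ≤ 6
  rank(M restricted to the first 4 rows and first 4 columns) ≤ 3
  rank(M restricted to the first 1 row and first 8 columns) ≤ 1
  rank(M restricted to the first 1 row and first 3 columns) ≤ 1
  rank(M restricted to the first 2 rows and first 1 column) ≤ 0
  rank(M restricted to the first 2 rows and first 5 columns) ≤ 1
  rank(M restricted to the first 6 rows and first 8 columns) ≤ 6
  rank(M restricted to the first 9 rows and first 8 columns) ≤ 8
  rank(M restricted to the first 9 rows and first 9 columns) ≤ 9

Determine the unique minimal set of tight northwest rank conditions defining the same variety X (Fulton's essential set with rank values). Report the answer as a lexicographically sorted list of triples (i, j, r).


Computing R[i][j] = min implied NW-rank bound (n=9, 17 conditions):

  row 1: 0 | 1 | 1 | 1 | 1 | 1 | 1 | 1 | 1
  row 2: 0 | 1 | 1 | 1 | 1 | 2 | 2 | 2 | 2
  row 3: 1 | 2 | 2 | 2 | 2 | 3 | 3 | 3 | 3
  row 4: 1 | 2 | 2 | 3 | 3 | 4 | 4 | 4 | 4
  row 5: 1 | 2 | 2 | 3 | 4 | 5 | 5 | 5 | 5
  row 6: 1 | 2 | 2 | 3 | 4 | 5 | 6 | 6 | 6
  row 7: 1 | 2 | 2 | 3 | 4 | 5 | 6 | 7 | 7
  row 8: 1 | 2 | 2 | 3 | 4 | 5 | 6 | 7 | 8
  row 9: 1 | 2 | 3 | 4 | 5 | 6 | 7 | 8 | 9

reading off 1-entries of Δ²R: w = (2, 6, 1, 4, 5, 7, 8, 9, 3).

Rothe diagram D(w) (10 cells), 3 SE-corners (essential conditions):

[(2, 1, 0), (2, 5, 1), (8, 3, 2)]


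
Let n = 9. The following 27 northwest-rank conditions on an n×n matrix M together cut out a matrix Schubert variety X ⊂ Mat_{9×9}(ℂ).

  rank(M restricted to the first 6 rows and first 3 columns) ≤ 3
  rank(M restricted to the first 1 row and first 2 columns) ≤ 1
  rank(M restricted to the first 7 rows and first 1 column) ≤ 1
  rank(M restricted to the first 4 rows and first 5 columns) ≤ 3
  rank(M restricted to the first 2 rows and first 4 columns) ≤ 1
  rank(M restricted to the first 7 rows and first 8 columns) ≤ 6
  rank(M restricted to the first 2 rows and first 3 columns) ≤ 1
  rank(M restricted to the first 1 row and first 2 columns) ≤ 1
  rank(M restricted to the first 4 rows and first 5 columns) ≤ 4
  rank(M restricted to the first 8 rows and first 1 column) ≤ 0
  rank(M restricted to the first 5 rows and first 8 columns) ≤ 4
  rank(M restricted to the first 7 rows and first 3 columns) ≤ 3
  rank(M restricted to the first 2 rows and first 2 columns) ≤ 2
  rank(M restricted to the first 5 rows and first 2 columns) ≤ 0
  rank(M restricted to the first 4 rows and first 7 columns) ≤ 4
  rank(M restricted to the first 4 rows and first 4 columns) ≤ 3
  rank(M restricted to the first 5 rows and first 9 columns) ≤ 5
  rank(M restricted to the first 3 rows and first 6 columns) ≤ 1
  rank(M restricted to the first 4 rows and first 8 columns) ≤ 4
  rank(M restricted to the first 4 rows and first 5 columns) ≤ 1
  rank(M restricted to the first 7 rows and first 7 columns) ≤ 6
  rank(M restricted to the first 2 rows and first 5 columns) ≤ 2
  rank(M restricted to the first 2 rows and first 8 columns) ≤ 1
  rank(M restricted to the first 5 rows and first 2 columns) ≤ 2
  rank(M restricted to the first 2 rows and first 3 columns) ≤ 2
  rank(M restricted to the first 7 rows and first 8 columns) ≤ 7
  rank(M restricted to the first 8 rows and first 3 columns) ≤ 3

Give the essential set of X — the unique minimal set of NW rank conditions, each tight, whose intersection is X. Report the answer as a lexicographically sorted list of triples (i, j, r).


The tightest implied rank at each (i,j), from the 27 conditions:

  R[1]: 0 | 0 | 1 | 1 | 1 | 1 | 1 | 1 | 1
  R[2]: 0 | 0 | 1 | 1 | 1 | 1 | 1 | 1 | 2
  R[3]: 0 | 0 | 1 | 1 | 1 | 1 | 2 | 2 | 3
  R[4]: 0 | 0 | 1 | 1 | 1 | 2 | 3 | 3 | 4
  R[5]: 0 | 0 | 1 | 2 | 2 | 3 | 4 | 4 | 5
  R[6]: 0 | 1 | 2 | 3 | 3 | 4 | 5 | 5 | 6
  R[7]: 0 | 1 | 2 | 3 | 4 | 5 | 6 | 6 | 7
  R[8]: 0 | 1 | 2 | 3 | 4 | 5 | 6 | 7 | 8
  R[9]: 1 | 2 | 3 | 4 | 5 | 6 | 7 | 8 | 9

the unique w with this rank table is (3, 9, 7, 6, 4, 2, 5, 8, 1).

Fulton essential set (5 of the 23 Rothe cells):

[(2, 8, 1), (3, 6, 1), (4, 5, 1), (5, 2, 0), (8, 1, 0)]


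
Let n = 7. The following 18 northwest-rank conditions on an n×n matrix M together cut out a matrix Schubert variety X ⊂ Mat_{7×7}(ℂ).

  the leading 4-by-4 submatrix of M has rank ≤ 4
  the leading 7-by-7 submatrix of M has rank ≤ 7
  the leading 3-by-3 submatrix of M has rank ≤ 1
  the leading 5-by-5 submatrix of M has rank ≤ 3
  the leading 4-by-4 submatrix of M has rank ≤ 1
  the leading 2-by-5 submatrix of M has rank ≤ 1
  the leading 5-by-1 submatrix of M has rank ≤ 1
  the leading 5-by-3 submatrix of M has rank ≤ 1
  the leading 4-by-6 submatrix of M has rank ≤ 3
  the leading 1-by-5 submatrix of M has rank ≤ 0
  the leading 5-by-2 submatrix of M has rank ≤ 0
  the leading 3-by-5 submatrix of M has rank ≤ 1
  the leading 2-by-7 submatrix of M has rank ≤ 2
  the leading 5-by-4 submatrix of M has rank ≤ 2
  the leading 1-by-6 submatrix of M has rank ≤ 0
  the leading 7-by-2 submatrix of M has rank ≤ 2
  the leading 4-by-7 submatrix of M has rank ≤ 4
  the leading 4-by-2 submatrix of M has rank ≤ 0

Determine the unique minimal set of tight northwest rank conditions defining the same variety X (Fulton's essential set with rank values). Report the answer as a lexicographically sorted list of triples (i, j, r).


Reconstructing r_w from the 18 given conditions:

  R[1]: 0  0  0  0  0  0  1
  R[2]: 0  0  1  1  1  1  2
  R[3]: 0  0  1  1  1  2  3
  R[4]: 0  0  1  1  2  3  4
  R[5]: 0  0  1  2  3  4  5
  R[6]: 1  1  2  3  4  5  6
  R[7]: 1  2  3  4  5  6  7

so w = (7, 3, 6, 5, 4, 1, 2).

ℓ(w)=17; the 4 essential cells (i,j,r):

[(1, 6, 0), (3, 5, 1), (4, 4, 1), (5, 2, 0)]


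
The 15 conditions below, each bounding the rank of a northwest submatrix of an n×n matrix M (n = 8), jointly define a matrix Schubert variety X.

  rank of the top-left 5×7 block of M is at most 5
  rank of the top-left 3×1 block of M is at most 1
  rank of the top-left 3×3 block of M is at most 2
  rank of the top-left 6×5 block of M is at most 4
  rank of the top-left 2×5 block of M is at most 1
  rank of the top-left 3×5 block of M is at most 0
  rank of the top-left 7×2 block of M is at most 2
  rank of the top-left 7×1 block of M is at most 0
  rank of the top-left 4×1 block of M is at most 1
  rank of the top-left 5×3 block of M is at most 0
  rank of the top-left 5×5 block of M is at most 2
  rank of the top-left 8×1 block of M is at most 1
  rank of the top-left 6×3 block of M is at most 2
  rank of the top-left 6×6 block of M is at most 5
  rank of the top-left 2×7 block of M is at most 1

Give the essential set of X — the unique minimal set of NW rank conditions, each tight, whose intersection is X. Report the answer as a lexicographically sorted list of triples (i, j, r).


Propagating the 15 rank bounds to every northwest block:

  row 1: 0 | 0 | 0 | 0 | 0 | 1 | 1 | 1
  row 2: 0 | 0 | 0 | 0 | 0 | 1 | 1 | 2
  row 3: 0 | 0 | 0 | 0 | 0 | 1 | 2 | 3
  row 4: 0 | 0 | 0 | 1 | 1 | 2 | 3 | 4
  row 5: 0 | 0 | 0 | 1 | 2 | 3 | 4 | 5
  row 6: 0 | 1 | 1 | 2 | 3 | 4 | 5 | 6
  row 7: 0 | 1 | 2 | 3 | 4 | 5 | 6 | 7
  row 8: 1 | 2 | 3 | 4 | 5 | 6 | 7 | 8

the unique w with this rank table is (6, 8, 7, 4, 5, 2, 3, 1).

Fulton essential set (4 of the 24 Rothe cells):

[(2, 7, 1), (3, 5, 0), (5, 3, 0), (7, 1, 0)]
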